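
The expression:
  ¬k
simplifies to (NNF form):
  ¬k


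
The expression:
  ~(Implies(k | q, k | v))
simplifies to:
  q & ~k & ~v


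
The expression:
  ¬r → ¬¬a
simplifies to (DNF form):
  a ∨ r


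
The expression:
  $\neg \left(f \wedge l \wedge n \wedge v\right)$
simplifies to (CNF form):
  $\neg f \vee \neg l \vee \neg n \vee \neg v$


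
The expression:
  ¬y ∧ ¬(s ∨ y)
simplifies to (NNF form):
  ¬s ∧ ¬y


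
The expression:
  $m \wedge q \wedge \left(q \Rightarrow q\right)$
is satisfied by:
  {m: True, q: True}


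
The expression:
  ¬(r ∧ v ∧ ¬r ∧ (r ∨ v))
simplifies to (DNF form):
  True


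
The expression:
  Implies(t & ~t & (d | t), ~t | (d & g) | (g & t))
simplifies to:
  True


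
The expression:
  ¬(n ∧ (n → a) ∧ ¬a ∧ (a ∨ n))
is always true.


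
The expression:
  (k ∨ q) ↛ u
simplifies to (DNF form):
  (k ∧ ¬u) ∨ (q ∧ ¬u)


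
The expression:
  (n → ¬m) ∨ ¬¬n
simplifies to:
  True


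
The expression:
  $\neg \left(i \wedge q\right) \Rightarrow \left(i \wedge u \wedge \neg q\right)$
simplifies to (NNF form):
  $i \wedge \left(q \vee u\right)$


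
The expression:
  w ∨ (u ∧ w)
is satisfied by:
  {w: True}


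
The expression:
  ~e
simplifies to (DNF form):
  ~e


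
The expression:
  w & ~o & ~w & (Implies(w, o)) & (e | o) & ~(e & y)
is never true.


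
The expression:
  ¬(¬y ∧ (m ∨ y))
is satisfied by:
  {y: True, m: False}
  {m: False, y: False}
  {m: True, y: True}


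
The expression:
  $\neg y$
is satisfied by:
  {y: False}


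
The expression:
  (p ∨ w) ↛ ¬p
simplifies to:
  p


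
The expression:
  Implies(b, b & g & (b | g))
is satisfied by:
  {g: True, b: False}
  {b: False, g: False}
  {b: True, g: True}


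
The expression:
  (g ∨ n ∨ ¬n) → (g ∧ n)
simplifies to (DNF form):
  g ∧ n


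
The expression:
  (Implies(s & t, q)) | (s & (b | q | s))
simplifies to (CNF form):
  True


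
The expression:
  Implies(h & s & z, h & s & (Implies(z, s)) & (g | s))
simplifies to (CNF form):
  True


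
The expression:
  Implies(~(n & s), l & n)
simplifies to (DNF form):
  (l & n) | (n & s)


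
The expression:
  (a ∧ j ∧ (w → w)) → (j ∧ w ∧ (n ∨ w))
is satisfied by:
  {w: True, a: False, j: False}
  {w: False, a: False, j: False}
  {j: True, w: True, a: False}
  {j: True, w: False, a: False}
  {a: True, w: True, j: False}
  {a: True, w: False, j: False}
  {a: True, j: True, w: True}


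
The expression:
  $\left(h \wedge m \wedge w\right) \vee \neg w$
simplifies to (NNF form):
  $\left(h \wedge m\right) \vee \neg w$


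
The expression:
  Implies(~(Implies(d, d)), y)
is always true.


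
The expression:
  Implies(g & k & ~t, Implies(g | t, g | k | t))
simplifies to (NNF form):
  True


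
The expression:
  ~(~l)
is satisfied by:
  {l: True}


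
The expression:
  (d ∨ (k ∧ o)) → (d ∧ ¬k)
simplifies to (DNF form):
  (¬d ∧ ¬o) ∨ ¬k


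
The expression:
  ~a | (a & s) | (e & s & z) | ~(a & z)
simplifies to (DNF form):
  s | ~a | ~z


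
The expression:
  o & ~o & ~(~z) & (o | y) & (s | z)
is never true.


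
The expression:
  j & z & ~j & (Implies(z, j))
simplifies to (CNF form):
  False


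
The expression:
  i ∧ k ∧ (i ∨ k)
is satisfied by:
  {i: True, k: True}


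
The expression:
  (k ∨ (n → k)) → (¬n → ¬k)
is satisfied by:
  {n: True, k: False}
  {k: False, n: False}
  {k: True, n: True}


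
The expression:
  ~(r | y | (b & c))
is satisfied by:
  {c: False, b: False, r: False, y: False}
  {b: True, y: False, c: False, r: False}
  {c: True, y: False, b: False, r: False}


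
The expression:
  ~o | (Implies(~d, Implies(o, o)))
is always true.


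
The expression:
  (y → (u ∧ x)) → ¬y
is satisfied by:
  {u: False, y: False, x: False}
  {x: True, u: False, y: False}
  {y: True, u: False, x: False}
  {x: True, y: True, u: False}
  {u: True, x: False, y: False}
  {x: True, u: True, y: False}
  {y: True, u: True, x: False}


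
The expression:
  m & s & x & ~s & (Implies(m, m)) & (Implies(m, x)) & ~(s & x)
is never true.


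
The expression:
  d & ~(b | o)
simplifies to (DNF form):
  d & ~b & ~o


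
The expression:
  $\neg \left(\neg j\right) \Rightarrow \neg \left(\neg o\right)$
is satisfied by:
  {o: True, j: False}
  {j: False, o: False}
  {j: True, o: True}


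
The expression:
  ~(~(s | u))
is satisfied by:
  {u: True, s: True}
  {u: True, s: False}
  {s: True, u: False}


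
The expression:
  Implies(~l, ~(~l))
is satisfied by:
  {l: True}


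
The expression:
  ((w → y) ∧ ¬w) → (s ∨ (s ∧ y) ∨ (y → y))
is always true.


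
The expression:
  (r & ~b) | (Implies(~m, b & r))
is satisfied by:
  {r: True, m: True}
  {r: True, m: False}
  {m: True, r: False}


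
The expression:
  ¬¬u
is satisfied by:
  {u: True}


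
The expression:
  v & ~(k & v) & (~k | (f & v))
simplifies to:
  v & ~k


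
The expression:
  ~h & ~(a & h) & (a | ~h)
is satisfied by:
  {h: False}


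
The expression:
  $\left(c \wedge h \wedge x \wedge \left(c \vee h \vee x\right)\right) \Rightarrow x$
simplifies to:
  $\text{True}$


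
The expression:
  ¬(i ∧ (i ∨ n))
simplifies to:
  ¬i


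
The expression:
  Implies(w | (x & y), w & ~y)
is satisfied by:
  {x: False, y: False, w: False}
  {w: True, x: False, y: False}
  {x: True, w: False, y: False}
  {w: True, x: True, y: False}
  {y: True, w: False, x: False}


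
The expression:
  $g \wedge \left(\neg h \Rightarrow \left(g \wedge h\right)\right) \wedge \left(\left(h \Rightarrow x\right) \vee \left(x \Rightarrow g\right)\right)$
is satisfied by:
  {h: True, g: True}


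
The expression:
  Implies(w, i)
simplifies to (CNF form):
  i | ~w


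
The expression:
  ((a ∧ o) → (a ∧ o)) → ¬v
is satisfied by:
  {v: False}


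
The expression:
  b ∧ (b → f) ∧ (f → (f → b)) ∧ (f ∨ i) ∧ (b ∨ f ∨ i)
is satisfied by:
  {b: True, f: True}


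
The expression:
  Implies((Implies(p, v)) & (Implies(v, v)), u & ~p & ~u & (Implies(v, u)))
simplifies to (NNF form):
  p & ~v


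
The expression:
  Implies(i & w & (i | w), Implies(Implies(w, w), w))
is always true.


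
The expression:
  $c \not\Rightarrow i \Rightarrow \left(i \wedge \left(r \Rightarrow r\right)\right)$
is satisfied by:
  {i: True, c: False}
  {c: False, i: False}
  {c: True, i: True}


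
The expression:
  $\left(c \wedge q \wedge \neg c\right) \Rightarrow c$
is always true.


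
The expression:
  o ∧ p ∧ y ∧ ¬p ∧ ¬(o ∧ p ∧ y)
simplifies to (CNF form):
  False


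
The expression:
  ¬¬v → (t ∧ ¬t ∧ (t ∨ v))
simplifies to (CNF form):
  ¬v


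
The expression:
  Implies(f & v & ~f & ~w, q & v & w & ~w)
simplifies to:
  True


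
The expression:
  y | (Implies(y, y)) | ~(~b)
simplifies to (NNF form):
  True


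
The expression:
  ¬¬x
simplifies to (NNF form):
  x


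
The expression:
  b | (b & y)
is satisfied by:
  {b: True}


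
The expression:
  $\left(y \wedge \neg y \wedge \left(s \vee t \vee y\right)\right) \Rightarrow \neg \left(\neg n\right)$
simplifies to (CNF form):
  $\text{True}$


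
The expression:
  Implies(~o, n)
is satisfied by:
  {n: True, o: True}
  {n: True, o: False}
  {o: True, n: False}


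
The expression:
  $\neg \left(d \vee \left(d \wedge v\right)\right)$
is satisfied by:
  {d: False}


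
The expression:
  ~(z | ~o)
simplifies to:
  o & ~z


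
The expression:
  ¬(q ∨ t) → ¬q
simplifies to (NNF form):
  True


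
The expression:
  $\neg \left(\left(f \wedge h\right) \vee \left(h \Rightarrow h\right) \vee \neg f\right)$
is never true.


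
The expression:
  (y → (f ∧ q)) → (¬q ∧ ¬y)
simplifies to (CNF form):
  (y ∨ ¬q) ∧ (¬f ∨ ¬q)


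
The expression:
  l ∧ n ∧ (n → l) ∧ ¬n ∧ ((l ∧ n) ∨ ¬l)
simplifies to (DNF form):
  False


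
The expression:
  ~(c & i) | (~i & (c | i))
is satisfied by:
  {c: False, i: False}
  {i: True, c: False}
  {c: True, i: False}


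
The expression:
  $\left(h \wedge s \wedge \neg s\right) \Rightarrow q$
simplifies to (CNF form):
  $\text{True}$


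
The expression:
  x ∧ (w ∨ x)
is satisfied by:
  {x: True}


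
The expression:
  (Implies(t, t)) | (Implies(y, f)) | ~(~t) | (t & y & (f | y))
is always true.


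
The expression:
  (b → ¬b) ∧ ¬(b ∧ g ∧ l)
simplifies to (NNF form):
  ¬b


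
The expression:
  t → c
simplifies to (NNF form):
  c ∨ ¬t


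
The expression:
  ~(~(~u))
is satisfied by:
  {u: False}


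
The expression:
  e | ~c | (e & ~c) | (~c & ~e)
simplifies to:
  e | ~c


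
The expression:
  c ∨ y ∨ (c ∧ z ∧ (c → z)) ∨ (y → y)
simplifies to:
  True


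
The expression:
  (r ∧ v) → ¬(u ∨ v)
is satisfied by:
  {v: False, r: False}
  {r: True, v: False}
  {v: True, r: False}


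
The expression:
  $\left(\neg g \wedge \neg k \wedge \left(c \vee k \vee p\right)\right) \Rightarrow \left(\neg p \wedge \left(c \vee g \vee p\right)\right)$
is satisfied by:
  {k: True, g: True, p: False}
  {k: True, p: False, g: False}
  {g: True, p: False, k: False}
  {g: False, p: False, k: False}
  {k: True, g: True, p: True}
  {k: True, p: True, g: False}
  {g: True, p: True, k: False}


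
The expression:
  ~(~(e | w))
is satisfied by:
  {e: True, w: True}
  {e: True, w: False}
  {w: True, e: False}


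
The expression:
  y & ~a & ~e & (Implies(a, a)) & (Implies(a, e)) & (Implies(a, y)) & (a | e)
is never true.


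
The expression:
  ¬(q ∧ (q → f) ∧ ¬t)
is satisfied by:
  {t: True, q: False, f: False}
  {q: False, f: False, t: False}
  {f: True, t: True, q: False}
  {f: True, q: False, t: False}
  {t: True, q: True, f: False}
  {q: True, t: False, f: False}
  {f: True, q: True, t: True}


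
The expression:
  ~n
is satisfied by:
  {n: False}


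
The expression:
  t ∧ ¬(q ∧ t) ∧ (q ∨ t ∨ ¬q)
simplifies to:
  t ∧ ¬q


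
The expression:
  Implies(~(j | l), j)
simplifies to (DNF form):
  j | l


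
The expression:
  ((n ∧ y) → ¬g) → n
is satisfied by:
  {n: True}


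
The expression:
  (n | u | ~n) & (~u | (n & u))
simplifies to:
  n | ~u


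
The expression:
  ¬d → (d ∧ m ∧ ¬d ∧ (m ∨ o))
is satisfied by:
  {d: True}


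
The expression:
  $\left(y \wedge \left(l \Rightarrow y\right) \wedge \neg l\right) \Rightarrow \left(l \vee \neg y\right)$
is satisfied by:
  {l: True, y: False}
  {y: False, l: False}
  {y: True, l: True}


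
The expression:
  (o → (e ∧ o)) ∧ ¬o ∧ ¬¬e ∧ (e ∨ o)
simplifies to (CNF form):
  e ∧ ¬o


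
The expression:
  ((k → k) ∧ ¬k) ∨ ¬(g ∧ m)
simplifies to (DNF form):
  ¬g ∨ ¬k ∨ ¬m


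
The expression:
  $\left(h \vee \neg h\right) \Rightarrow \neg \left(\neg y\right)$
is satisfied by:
  {y: True}


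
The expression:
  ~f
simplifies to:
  ~f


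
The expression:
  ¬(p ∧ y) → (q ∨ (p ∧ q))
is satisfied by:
  {q: True, p: True, y: True}
  {q: True, p: True, y: False}
  {q: True, y: True, p: False}
  {q: True, y: False, p: False}
  {p: True, y: True, q: False}


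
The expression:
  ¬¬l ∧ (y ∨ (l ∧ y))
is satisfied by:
  {y: True, l: True}


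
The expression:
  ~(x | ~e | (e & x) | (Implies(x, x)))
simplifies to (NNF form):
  False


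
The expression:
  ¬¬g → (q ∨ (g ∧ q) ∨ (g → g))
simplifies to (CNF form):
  True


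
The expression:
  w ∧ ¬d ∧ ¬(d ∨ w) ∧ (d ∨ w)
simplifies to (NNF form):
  False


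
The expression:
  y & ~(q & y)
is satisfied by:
  {y: True, q: False}


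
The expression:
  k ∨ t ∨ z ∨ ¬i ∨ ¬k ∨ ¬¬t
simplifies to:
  True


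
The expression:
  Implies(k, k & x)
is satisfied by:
  {x: True, k: False}
  {k: False, x: False}
  {k: True, x: True}


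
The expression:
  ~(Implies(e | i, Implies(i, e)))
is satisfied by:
  {i: True, e: False}


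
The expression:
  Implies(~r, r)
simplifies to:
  r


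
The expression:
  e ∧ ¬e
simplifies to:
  False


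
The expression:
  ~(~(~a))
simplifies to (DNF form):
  ~a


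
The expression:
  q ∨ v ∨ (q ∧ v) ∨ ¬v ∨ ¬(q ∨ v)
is always true.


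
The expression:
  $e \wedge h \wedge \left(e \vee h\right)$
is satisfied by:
  {h: True, e: True}


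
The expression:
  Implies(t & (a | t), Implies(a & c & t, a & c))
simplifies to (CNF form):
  True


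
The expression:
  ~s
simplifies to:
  ~s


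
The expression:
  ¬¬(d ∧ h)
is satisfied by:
  {h: True, d: True}


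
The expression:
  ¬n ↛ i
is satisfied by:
  {i: True, n: False}
  {n: False, i: False}
  {n: True, i: True}


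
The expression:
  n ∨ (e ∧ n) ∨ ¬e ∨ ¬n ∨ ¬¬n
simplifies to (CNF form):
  True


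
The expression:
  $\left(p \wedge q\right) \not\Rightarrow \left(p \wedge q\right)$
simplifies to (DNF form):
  $\text{False}$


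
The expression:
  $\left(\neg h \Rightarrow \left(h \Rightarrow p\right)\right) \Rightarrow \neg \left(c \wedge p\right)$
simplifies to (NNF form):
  $\neg c \vee \neg p$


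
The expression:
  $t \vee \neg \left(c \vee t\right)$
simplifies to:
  $t \vee \neg c$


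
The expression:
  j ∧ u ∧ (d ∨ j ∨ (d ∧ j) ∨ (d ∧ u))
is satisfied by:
  {j: True, u: True}


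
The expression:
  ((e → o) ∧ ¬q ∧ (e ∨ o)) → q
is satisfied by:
  {q: True, o: False}
  {o: False, q: False}
  {o: True, q: True}


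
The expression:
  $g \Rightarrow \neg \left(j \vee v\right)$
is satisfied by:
  {v: False, g: False, j: False}
  {j: True, v: False, g: False}
  {v: True, j: False, g: False}
  {j: True, v: True, g: False}
  {g: True, j: False, v: False}


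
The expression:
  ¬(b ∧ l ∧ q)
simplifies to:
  ¬b ∨ ¬l ∨ ¬q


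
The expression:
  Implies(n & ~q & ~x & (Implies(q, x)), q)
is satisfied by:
  {x: True, q: True, n: False}
  {x: True, q: False, n: False}
  {q: True, x: False, n: False}
  {x: False, q: False, n: False}
  {x: True, n: True, q: True}
  {x: True, n: True, q: False}
  {n: True, q: True, x: False}


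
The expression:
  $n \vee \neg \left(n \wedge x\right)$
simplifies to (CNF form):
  $\text{True}$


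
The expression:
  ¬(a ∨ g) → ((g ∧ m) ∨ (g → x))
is always true.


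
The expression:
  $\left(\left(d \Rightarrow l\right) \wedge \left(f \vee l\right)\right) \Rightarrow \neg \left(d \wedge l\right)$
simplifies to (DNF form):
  $\neg d \vee \neg l$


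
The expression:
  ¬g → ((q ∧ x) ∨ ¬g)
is always true.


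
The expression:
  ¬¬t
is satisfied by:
  {t: True}


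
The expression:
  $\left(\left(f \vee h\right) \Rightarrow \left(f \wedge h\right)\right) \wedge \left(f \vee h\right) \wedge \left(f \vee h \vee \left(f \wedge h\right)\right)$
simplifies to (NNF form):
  $f \wedge h$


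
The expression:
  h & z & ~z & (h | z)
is never true.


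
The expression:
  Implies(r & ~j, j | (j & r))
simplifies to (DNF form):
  j | ~r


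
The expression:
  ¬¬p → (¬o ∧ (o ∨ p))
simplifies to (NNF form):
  ¬o ∨ ¬p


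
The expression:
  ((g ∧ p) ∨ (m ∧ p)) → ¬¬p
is always true.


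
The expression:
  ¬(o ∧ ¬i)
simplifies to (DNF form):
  i ∨ ¬o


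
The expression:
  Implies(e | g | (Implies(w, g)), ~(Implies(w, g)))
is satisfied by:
  {w: True, g: False}


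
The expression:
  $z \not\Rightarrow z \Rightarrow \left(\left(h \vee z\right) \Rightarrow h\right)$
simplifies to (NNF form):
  $\text{True}$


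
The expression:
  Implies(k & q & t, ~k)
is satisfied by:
  {k: False, q: False, t: False}
  {t: True, k: False, q: False}
  {q: True, k: False, t: False}
  {t: True, q: True, k: False}
  {k: True, t: False, q: False}
  {t: True, k: True, q: False}
  {q: True, k: True, t: False}


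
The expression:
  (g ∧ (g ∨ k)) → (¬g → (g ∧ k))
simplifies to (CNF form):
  True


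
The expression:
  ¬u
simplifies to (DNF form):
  ¬u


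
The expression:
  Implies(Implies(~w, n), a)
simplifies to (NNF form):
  a | (~n & ~w)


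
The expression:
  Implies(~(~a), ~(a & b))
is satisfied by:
  {a: False, b: False}
  {b: True, a: False}
  {a: True, b: False}


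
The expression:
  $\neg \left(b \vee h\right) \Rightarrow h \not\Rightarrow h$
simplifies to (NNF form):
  $b \vee h$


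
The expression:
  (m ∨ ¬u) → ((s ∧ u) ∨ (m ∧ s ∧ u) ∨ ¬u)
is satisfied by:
  {s: True, u: False, m: False}
  {u: False, m: False, s: False}
  {s: True, m: True, u: False}
  {m: True, u: False, s: False}
  {s: True, u: True, m: False}
  {u: True, s: False, m: False}
  {s: True, m: True, u: True}


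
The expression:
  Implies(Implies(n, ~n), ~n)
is always true.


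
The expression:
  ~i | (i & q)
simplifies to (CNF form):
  q | ~i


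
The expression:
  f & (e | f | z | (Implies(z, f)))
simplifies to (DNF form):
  f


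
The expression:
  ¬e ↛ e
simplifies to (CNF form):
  True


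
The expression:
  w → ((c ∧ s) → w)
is always true.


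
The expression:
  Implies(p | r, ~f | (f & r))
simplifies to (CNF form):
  r | ~f | ~p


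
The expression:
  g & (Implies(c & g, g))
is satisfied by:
  {g: True}


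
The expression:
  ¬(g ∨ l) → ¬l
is always true.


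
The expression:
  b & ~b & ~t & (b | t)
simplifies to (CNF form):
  False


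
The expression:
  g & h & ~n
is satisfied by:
  {h: True, g: True, n: False}


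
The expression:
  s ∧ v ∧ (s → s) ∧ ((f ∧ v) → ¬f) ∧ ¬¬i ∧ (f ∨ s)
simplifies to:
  i ∧ s ∧ v ∧ ¬f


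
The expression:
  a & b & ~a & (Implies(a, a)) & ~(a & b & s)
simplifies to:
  False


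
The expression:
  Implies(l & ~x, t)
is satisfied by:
  {x: True, t: True, l: False}
  {x: True, l: False, t: False}
  {t: True, l: False, x: False}
  {t: False, l: False, x: False}
  {x: True, t: True, l: True}
  {x: True, l: True, t: False}
  {t: True, l: True, x: False}


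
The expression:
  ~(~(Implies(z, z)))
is always true.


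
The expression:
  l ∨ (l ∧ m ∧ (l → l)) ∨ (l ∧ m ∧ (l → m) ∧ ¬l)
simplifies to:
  l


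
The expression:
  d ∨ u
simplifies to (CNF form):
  d ∨ u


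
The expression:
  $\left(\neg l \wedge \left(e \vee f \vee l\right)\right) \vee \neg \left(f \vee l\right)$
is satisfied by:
  {l: False}


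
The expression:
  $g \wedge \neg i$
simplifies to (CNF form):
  $g \wedge \neg i$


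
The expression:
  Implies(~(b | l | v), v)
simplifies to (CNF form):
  b | l | v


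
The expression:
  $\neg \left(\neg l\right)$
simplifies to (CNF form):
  $l$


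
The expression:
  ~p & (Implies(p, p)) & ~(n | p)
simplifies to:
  ~n & ~p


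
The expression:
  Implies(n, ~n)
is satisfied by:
  {n: False}


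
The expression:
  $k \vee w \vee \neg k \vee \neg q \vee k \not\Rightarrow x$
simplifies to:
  $\text{True}$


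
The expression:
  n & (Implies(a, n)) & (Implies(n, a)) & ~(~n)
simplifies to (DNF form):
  a & n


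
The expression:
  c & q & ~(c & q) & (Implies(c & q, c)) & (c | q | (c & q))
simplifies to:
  False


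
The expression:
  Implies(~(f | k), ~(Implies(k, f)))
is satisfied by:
  {k: True, f: True}
  {k: True, f: False}
  {f: True, k: False}


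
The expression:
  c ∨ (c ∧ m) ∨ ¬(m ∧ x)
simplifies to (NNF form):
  c ∨ ¬m ∨ ¬x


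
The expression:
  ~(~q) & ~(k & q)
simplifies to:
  q & ~k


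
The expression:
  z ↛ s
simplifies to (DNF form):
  z ∧ ¬s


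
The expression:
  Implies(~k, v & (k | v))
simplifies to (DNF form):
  k | v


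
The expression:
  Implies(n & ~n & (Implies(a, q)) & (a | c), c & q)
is always true.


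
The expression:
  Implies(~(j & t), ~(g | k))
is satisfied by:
  {t: True, j: True, g: False, k: False}
  {t: True, j: False, g: False, k: False}
  {j: True, t: False, g: False, k: False}
  {t: False, j: False, g: False, k: False}
  {t: True, k: True, j: True, g: False}
  {t: True, g: True, j: True, k: False}
  {t: True, k: True, g: True, j: True}


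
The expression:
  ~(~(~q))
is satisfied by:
  {q: False}


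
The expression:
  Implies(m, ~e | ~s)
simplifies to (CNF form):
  ~e | ~m | ~s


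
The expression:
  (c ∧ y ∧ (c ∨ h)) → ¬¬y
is always true.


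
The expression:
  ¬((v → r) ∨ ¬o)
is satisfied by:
  {o: True, v: True, r: False}


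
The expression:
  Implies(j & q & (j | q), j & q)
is always true.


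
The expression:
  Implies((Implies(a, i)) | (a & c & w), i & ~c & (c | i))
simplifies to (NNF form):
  (a | i) & (~c | ~i) & (~c | ~w)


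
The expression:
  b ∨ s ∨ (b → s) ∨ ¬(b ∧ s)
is always true.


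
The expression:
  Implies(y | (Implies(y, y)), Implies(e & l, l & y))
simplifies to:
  y | ~e | ~l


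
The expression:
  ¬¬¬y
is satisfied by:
  {y: False}


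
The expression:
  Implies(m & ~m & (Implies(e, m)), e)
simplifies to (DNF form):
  True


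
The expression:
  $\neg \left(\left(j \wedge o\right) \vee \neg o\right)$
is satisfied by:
  {o: True, j: False}


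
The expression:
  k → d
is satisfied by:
  {d: True, k: False}
  {k: False, d: False}
  {k: True, d: True}


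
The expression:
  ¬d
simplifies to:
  ¬d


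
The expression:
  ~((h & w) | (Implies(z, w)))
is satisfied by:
  {z: True, w: False}


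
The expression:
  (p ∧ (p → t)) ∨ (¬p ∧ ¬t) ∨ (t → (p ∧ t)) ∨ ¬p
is always true.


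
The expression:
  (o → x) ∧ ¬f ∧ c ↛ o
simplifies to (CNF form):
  c ∧ ¬f ∧ ¬o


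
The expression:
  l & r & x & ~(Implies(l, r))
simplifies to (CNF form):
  False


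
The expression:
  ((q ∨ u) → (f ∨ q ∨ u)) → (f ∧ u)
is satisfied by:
  {u: True, f: True}


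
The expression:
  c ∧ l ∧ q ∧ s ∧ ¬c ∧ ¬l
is never true.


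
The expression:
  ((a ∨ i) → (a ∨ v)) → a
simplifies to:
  a ∨ (i ∧ ¬v)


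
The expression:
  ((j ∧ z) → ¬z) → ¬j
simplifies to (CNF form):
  z ∨ ¬j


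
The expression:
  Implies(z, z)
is always true.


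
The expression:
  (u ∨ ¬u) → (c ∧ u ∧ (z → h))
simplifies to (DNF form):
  (c ∧ h ∧ u) ∨ (c ∧ u ∧ ¬z)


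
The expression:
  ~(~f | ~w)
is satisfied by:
  {w: True, f: True}


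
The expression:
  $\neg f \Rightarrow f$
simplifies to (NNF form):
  $f$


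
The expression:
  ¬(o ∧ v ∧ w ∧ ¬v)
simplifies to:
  True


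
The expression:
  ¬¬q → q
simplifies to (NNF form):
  True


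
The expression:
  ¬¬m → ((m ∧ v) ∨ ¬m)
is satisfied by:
  {v: True, m: False}
  {m: False, v: False}
  {m: True, v: True}


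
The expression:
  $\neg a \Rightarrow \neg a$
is always true.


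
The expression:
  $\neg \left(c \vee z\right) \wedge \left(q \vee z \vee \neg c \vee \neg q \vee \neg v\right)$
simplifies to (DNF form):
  $\neg c \wedge \neg z$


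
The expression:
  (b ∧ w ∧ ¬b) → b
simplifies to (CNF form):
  True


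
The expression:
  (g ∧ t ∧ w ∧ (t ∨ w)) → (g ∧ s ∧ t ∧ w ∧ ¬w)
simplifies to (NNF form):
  ¬g ∨ ¬t ∨ ¬w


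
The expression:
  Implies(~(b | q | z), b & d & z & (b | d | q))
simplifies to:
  b | q | z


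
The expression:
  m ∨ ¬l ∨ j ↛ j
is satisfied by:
  {m: True, l: False}
  {l: False, m: False}
  {l: True, m: True}


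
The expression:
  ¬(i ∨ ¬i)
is never true.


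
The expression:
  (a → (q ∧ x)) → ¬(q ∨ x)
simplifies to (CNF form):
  (a ∨ ¬q) ∧ (a ∨ ¬x) ∧ (¬q ∨ ¬x) ∧ (a ∨ ¬q ∨ ¬x)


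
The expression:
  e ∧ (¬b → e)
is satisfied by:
  {e: True}


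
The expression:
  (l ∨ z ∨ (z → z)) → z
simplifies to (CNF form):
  z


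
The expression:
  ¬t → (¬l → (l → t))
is always true.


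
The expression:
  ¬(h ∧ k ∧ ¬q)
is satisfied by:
  {q: True, h: False, k: False}
  {h: False, k: False, q: False}
  {q: True, k: True, h: False}
  {k: True, h: False, q: False}
  {q: True, h: True, k: False}
  {h: True, q: False, k: False}
  {q: True, k: True, h: True}


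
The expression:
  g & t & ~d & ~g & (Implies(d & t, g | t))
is never true.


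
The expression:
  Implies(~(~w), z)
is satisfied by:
  {z: True, w: False}
  {w: False, z: False}
  {w: True, z: True}


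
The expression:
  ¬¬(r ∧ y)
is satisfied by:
  {r: True, y: True}


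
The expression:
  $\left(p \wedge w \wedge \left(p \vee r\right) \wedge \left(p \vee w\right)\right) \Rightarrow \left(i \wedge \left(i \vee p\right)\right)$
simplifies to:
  $i \vee \neg p \vee \neg w$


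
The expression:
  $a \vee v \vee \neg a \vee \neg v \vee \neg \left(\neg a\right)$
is always true.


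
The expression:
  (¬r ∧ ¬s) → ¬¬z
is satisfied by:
  {r: True, z: True, s: True}
  {r: True, z: True, s: False}
  {r: True, s: True, z: False}
  {r: True, s: False, z: False}
  {z: True, s: True, r: False}
  {z: True, s: False, r: False}
  {s: True, z: False, r: False}


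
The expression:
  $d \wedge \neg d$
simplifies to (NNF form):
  $\text{False}$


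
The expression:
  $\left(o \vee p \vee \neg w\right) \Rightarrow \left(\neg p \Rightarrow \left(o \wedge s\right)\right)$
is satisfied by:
  {p: True, s: True, w: True, o: False}
  {p: True, s: True, w: False, o: False}
  {p: True, w: True, s: False, o: False}
  {p: True, w: False, s: False, o: False}
  {p: True, o: True, s: True, w: True}
  {p: True, o: True, s: True, w: False}
  {p: True, o: True, s: False, w: True}
  {p: True, o: True, s: False, w: False}
  {s: True, w: True, p: False, o: False}
  {w: True, p: False, s: False, o: False}
  {o: True, s: True, w: True, p: False}
  {o: True, s: True, p: False, w: False}


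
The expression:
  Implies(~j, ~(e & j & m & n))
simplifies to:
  True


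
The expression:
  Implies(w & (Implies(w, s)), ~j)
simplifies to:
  ~j | ~s | ~w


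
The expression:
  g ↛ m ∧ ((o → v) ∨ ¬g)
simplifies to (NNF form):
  g ∧ ¬m ∧ (v ∨ ¬o)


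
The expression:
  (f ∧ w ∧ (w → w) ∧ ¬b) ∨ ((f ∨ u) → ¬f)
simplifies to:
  (w ∧ ¬b) ∨ ¬f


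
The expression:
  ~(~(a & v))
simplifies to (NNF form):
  a & v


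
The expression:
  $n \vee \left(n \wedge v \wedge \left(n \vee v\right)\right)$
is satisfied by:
  {n: True}


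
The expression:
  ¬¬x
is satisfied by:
  {x: True}


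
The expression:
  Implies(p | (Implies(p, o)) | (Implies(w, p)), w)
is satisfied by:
  {w: True}


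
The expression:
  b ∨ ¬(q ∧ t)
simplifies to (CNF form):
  b ∨ ¬q ∨ ¬t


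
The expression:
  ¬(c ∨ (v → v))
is never true.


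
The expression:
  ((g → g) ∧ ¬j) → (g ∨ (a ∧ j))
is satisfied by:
  {g: True, j: True}
  {g: True, j: False}
  {j: True, g: False}


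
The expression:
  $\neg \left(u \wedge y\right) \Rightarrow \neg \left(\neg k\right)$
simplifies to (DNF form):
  $k \vee \left(u \wedge y\right)$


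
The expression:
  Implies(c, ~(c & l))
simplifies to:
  ~c | ~l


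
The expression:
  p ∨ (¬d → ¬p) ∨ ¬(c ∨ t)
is always true.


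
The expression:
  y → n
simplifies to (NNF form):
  n ∨ ¬y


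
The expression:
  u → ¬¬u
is always true.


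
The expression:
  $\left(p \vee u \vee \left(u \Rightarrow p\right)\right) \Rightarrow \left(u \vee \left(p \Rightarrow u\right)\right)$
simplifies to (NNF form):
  $u \vee \neg p$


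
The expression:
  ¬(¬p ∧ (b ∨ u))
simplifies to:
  p ∨ (¬b ∧ ¬u)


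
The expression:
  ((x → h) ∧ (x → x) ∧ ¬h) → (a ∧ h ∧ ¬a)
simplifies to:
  h ∨ x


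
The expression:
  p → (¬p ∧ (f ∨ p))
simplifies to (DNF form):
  ¬p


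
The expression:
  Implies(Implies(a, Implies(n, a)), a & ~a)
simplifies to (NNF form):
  False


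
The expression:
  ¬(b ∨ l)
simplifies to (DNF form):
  ¬b ∧ ¬l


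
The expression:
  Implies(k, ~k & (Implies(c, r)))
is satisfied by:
  {k: False}


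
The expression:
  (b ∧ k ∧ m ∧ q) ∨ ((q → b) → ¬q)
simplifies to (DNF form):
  (k ∧ m) ∨ ¬b ∨ ¬q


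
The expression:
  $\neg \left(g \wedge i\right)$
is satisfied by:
  {g: False, i: False}
  {i: True, g: False}
  {g: True, i: False}


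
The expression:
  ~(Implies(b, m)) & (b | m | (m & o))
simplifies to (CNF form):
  b & ~m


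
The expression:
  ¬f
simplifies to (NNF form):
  ¬f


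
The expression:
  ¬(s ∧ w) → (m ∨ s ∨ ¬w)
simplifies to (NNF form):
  m ∨ s ∨ ¬w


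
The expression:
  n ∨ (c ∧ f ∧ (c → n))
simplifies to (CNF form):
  n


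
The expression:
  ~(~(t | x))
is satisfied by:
  {x: True, t: True}
  {x: True, t: False}
  {t: True, x: False}


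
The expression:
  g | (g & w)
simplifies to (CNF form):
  g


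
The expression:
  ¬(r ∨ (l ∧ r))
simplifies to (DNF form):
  ¬r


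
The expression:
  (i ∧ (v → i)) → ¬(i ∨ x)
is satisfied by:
  {i: False}


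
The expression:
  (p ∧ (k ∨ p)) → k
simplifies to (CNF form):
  k ∨ ¬p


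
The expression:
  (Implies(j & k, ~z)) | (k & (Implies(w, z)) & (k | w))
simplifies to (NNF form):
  True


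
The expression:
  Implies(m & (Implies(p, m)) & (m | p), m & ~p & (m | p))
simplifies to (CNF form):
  ~m | ~p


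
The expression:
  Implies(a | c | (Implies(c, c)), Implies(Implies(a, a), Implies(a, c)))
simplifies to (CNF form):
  c | ~a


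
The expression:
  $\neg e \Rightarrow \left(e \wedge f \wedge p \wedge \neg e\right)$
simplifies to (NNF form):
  $e$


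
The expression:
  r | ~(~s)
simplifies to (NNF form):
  r | s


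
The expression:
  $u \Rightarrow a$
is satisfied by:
  {a: True, u: False}
  {u: False, a: False}
  {u: True, a: True}


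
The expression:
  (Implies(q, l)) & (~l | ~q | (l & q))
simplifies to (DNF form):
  l | ~q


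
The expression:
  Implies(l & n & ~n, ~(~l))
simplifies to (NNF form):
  True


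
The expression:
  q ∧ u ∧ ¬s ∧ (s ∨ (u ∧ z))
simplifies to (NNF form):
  q ∧ u ∧ z ∧ ¬s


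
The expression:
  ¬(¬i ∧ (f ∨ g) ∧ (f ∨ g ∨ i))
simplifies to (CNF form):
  (i ∨ ¬f) ∧ (i ∨ ¬g)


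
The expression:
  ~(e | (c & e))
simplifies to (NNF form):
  ~e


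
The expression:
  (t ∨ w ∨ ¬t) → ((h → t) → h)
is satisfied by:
  {h: True}


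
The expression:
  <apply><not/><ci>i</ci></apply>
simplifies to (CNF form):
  <apply><not/><ci>i</ci></apply>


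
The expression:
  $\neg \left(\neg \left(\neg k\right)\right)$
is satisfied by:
  {k: False}


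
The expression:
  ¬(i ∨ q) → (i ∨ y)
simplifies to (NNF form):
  i ∨ q ∨ y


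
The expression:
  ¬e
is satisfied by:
  {e: False}


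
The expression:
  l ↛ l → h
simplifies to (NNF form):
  True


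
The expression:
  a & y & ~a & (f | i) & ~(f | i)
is never true.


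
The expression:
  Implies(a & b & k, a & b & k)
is always true.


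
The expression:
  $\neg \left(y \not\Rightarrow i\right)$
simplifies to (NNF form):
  $i \vee \neg y$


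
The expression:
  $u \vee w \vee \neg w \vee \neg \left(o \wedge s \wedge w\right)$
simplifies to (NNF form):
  $\text{True}$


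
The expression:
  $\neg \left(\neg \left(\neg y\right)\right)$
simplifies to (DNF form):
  $\neg y$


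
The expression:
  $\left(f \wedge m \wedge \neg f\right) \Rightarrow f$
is always true.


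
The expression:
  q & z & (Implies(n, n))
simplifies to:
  q & z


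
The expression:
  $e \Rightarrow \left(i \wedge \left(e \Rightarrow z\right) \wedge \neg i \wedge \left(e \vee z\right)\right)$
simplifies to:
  $\neg e$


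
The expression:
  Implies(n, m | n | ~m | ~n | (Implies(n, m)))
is always true.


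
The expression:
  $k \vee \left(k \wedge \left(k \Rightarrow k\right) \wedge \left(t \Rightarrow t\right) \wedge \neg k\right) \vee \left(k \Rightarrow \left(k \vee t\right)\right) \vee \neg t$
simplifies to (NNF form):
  $\text{True}$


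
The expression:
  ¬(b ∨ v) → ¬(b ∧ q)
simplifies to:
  True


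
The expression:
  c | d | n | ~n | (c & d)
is always true.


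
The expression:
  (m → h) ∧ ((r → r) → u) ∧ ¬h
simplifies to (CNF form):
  u ∧ ¬h ∧ ¬m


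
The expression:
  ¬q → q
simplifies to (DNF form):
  q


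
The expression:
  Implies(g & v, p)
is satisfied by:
  {p: True, g: False, v: False}
  {g: False, v: False, p: False}
  {p: True, v: True, g: False}
  {v: True, g: False, p: False}
  {p: True, g: True, v: False}
  {g: True, p: False, v: False}
  {p: True, v: True, g: True}


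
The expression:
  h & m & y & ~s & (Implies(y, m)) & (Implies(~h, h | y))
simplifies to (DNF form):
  h & m & y & ~s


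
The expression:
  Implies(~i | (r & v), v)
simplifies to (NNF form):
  i | v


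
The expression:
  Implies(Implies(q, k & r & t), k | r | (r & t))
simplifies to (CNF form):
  k | q | r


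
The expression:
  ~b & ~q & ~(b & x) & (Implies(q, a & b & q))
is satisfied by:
  {q: False, b: False}


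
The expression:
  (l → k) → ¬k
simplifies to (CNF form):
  ¬k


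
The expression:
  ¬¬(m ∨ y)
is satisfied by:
  {y: True, m: True}
  {y: True, m: False}
  {m: True, y: False}


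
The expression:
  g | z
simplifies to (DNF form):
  g | z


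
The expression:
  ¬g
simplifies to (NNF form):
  ¬g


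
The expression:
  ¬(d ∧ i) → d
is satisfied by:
  {d: True}


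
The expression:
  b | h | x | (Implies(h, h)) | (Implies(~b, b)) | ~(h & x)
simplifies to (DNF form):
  True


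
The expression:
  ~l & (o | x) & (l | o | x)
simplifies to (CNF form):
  ~l & (o | x)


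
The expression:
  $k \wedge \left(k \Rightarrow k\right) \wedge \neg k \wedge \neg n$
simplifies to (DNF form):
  $\text{False}$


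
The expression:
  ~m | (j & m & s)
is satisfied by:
  {s: True, j: True, m: False}
  {s: True, j: False, m: False}
  {j: True, s: False, m: False}
  {s: False, j: False, m: False}
  {s: True, m: True, j: True}


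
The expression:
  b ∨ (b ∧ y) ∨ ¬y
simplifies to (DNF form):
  b ∨ ¬y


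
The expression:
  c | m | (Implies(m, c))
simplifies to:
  True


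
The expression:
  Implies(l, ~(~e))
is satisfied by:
  {e: True, l: False}
  {l: False, e: False}
  {l: True, e: True}


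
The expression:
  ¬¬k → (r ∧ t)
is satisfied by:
  {t: True, r: True, k: False}
  {t: True, r: False, k: False}
  {r: True, t: False, k: False}
  {t: False, r: False, k: False}
  {t: True, k: True, r: True}


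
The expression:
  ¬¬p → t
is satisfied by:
  {t: True, p: False}
  {p: False, t: False}
  {p: True, t: True}


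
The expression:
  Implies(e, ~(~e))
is always true.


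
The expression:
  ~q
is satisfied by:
  {q: False}


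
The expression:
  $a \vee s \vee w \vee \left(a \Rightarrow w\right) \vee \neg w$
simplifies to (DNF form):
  $\text{True}$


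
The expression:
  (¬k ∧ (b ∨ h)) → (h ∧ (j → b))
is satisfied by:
  {k: True, h: False, b: False, j: False}
  {j: True, k: True, h: False, b: False}
  {k: True, h: True, j: False, b: False}
  {j: True, k: True, h: True, b: False}
  {b: True, k: True, j: False, h: False}
  {b: True, k: True, j: True, h: False}
  {b: True, k: True, h: True, j: False}
  {j: True, b: True, k: True, h: True}
  {b: False, h: False, k: False, j: False}
  {j: True, b: False, h: False, k: False}
  {h: True, b: False, k: False, j: False}
  {b: True, h: True, j: False, k: False}
  {j: True, b: True, h: True, k: False}


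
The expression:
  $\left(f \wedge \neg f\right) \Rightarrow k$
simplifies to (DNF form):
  $\text{True}$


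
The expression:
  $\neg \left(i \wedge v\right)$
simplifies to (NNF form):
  $\neg i \vee \neg v$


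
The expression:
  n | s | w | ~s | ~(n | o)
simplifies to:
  True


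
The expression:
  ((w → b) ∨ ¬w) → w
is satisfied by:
  {w: True}


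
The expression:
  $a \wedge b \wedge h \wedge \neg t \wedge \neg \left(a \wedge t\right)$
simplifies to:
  $a \wedge b \wedge h \wedge \neg t$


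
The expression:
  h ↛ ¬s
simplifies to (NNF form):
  h ∧ s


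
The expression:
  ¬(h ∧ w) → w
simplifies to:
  w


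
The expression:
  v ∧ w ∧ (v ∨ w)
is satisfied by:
  {w: True, v: True}


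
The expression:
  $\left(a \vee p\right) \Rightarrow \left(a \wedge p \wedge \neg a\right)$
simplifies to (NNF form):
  $\neg a \wedge \neg p$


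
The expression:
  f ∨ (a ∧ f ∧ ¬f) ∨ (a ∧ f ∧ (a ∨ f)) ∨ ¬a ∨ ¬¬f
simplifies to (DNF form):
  f ∨ ¬a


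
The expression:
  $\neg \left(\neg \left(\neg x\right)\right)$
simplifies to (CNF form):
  $\neg x$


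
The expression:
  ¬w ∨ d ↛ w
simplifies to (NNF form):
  ¬w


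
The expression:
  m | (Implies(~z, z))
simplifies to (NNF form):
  m | z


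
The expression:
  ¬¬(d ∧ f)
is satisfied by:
  {d: True, f: True}


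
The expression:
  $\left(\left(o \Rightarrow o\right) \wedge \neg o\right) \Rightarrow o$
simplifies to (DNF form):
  $o$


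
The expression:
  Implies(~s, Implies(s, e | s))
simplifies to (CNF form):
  True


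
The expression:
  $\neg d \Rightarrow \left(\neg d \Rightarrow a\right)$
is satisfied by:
  {a: True, d: True}
  {a: True, d: False}
  {d: True, a: False}


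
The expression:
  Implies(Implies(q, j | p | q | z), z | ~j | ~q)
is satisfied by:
  {z: True, q: False, j: False}
  {q: False, j: False, z: False}
  {j: True, z: True, q: False}
  {j: True, q: False, z: False}
  {z: True, q: True, j: False}
  {q: True, z: False, j: False}
  {j: True, q: True, z: True}


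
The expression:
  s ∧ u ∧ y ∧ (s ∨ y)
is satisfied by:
  {u: True, s: True, y: True}


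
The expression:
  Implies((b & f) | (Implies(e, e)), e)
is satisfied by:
  {e: True}


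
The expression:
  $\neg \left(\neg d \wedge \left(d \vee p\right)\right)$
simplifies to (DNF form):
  $d \vee \neg p$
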